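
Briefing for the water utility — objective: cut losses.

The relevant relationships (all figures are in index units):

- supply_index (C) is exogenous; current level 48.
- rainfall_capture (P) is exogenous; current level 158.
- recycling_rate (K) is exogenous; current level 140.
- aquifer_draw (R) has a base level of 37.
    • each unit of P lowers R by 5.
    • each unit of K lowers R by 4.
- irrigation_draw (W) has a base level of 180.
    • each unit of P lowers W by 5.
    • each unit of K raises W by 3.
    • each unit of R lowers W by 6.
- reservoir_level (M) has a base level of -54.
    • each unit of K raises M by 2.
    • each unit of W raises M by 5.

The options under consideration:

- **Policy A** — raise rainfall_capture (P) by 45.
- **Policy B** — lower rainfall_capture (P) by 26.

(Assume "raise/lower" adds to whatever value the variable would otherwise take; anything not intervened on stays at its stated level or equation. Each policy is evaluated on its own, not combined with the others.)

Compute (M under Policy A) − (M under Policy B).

Policy A (P + 45):
  P = 158 + 45 = 203
  K = 140
  R = 37 − 5·203 − 4·140 = -1538
  W = 180 − 5·203 + 3·140 − 6·(-1538) = 8813
  M = -54 + 2·140 + 5·8813 = 44291
Policy B (P − 26):
  P = 158 − 26 = 132
  K = 140
  R = 37 − 5·132 − 4·140 = -1183
  W = 180 − 5·132 + 3·140 − 6·(-1183) = 7038
  M = -54 + 2·140 + 5·7038 = 35416
M: 44291 − 35416 = 8875

8875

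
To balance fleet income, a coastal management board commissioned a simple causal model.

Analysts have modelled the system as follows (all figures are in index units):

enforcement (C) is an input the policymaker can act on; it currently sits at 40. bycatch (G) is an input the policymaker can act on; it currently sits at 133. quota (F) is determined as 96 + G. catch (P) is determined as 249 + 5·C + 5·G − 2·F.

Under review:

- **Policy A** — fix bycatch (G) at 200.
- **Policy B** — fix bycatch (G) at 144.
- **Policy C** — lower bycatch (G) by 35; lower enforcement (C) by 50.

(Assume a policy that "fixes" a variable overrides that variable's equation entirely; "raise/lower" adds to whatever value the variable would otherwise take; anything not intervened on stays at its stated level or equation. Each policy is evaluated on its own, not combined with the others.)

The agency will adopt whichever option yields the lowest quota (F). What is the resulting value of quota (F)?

194

Policy A (G := 200):
  G = 200
  F = 96 + 200 = 296
Policy B (G := 144):
  G = 144
  F = 96 + 144 = 240
Policy C (G − 35, C − 50):
  G = 133 − 35 = 98
  F = 96 + 98 = 194
Comparing — Policy A: F=296, Policy B: F=240, Policy C: F=194. Lowest is 194 (Policy C).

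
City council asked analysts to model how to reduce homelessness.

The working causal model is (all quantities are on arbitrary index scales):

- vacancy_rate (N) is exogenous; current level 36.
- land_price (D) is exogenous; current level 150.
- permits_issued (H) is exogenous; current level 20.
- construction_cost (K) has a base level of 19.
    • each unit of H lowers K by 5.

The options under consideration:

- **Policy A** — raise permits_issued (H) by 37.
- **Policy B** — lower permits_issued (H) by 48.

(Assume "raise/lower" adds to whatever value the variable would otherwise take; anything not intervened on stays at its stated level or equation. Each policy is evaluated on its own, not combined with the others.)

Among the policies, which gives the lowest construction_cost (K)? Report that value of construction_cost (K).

Policy A (H + 37):
  H = 20 + 37 = 57
  K = 19 − 5·57 = -266
Policy B (H − 48):
  H = 20 − 48 = -28
  K = 19 − 5·(-28) = 159
Comparing — Policy A: K=-266, Policy B: K=159. Lowest is -266 (Policy A).

-266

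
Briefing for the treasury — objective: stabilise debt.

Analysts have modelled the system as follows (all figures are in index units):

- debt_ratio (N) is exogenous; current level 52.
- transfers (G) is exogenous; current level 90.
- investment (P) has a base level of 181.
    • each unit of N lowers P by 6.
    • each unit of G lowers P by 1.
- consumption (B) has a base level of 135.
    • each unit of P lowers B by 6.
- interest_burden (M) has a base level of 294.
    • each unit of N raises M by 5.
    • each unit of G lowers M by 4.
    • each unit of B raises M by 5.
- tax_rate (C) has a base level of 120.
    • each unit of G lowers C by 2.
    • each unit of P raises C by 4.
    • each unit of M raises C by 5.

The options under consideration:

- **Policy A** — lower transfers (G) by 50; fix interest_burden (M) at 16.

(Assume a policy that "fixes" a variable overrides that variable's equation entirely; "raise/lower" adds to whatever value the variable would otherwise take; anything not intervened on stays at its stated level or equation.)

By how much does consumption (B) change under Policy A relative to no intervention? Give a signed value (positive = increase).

-300

Baseline:
  N = 52
  G = 90
  P = 181 − 6·52 − 90 = -221
  B = 135 − 6·(-221) = 1461
Policy A (G − 50, M := 16):
  N = 52
  G = 90 − 50 = 40
  P = 181 − 6·52 − 40 = -171
  B = 135 − 6·(-171) = 1161
Change in B: 1161 − 1461 = -300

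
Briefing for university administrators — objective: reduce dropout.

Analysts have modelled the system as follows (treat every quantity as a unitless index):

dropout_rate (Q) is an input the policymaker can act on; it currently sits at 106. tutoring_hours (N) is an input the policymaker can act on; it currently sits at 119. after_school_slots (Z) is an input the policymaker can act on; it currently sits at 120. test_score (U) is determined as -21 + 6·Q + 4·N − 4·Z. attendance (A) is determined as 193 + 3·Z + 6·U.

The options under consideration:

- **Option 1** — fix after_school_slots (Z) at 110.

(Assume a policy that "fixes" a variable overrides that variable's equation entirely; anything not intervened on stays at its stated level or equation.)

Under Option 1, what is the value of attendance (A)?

Option 1 (Z := 110):
  Q = 106
  N = 119
  Z = 110
  U = -21 + 6·106 + 4·119 − 4·110 = 651
  A = 193 + 3·110 + 6·651 = 4429

4429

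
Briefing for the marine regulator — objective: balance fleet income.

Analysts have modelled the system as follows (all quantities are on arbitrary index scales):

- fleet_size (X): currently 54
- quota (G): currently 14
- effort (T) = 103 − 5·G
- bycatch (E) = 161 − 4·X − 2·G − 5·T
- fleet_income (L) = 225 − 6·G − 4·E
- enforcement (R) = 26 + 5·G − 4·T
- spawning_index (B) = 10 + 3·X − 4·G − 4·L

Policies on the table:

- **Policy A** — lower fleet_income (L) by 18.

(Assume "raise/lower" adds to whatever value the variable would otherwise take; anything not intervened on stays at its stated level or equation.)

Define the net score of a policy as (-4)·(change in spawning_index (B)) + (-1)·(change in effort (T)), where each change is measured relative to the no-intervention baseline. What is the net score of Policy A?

-288

Baseline:
  X = 54
  G = 14
  T = 103 − 5·14 = 33
  E = 161 − 4·54 − 2·14 − 5·33 = -248
  L = 225 − 6·14 − 4·(-248) = 1133
  B = 10 + 3·54 − 4·14 − 4·1133 = -4416
Policy A (L − 18):
  X = 54
  G = 14
  T = 103 − 5·14 = 33
  E = 161 − 4·54 − 2·14 − 5·33 = -248
  L = 225 − 6·14 − 4·(-248) (−18 from intervention) = 1115
  B = 10 + 3·54 − 4·14 − 4·1115 = -4344
ΔB = -4344 − (-4416) = 72; ΔT = 33 − 33 = 0
Score = (-4)·72 + (-1)·0 = -288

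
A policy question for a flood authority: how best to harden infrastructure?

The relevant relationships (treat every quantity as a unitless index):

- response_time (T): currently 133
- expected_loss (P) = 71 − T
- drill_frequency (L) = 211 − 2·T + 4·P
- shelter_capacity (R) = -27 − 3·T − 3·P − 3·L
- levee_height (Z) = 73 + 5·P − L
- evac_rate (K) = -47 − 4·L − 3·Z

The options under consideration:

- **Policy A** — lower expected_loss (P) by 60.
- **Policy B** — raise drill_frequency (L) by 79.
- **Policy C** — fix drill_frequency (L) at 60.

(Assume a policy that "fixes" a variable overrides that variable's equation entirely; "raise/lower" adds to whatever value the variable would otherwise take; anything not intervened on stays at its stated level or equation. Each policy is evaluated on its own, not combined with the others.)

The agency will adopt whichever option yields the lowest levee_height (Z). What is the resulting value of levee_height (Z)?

-297

Policy A (P − 60):
  T = 133
  P = 71 − 133 (−60 from intervention) = -122
  L = 211 − 2·133 + 4·(-122) = -543
  Z = 73 + 5·(-122) − (-543) = 6
Policy B (L + 79):
  T = 133
  P = 71 − 133 = -62
  L = 211 − 2·133 + 4·(-62) (+79 from intervention) = -224
  Z = 73 + 5·(-62) − (-224) = -13
Policy C (L := 60):
  T = 133
  P = 71 − 133 = -62
  L = 60
  Z = 73 + 5·(-62) − 60 = -297
Comparing — Policy A: Z=6, Policy B: Z=-13, Policy C: Z=-297. Lowest is -297 (Policy C).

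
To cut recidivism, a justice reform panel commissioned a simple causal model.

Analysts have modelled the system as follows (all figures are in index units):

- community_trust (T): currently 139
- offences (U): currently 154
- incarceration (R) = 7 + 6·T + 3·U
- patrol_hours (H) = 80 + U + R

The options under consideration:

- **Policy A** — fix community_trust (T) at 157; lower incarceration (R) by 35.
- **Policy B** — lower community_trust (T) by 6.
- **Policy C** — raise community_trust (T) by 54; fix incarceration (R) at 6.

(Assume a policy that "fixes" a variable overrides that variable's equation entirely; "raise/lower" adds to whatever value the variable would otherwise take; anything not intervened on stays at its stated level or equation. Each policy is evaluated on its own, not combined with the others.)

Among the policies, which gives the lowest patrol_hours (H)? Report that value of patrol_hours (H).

240

Policy A (T := 157, R − 35):
  T = 157
  U = 154
  R = 7 + 6·157 + 3·154 (−35 from intervention) = 1376
  H = 80 + 154 + 1376 = 1610
Policy B (T − 6):
  T = 139 − 6 = 133
  U = 154
  R = 7 + 6·133 + 3·154 = 1267
  H = 80 + 154 + 1267 = 1501
Policy C (T + 54, R := 6):
  T = 139 + 54 = 193
  U = 154
  R = 6
  H = 80 + 154 + 6 = 240
Comparing — Policy A: H=1610, Policy B: H=1501, Policy C: H=240. Lowest is 240 (Policy C).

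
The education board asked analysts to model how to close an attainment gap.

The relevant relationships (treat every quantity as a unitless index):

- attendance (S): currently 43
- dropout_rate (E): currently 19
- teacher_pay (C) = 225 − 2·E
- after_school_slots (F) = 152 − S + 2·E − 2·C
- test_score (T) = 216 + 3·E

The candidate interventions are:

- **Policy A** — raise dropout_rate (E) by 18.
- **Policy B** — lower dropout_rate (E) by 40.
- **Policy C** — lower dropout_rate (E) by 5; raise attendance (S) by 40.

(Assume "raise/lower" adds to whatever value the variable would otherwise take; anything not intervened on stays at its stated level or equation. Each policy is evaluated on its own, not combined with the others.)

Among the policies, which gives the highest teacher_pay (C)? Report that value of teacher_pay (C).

267

Policy A (E + 18):
  E = 19 + 18 = 37
  C = 225 − 2·37 = 151
Policy B (E − 40):
  E = 19 − 40 = -21
  C = 225 − 2·(-21) = 267
Policy C (E − 5, S + 40):
  E = 19 − 5 = 14
  C = 225 − 2·14 = 197
Comparing — Policy A: C=151, Policy B: C=267, Policy C: C=197. Highest is 267 (Policy B).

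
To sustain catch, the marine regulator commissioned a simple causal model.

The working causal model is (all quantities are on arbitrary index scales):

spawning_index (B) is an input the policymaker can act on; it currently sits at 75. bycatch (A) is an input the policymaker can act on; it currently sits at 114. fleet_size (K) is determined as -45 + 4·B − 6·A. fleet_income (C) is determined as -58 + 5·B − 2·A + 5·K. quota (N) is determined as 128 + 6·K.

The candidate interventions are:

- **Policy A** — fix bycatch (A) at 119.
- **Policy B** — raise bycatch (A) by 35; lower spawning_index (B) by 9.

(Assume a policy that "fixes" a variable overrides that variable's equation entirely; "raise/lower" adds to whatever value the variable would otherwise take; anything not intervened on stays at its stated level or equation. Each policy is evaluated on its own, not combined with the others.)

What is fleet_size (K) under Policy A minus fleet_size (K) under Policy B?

Policy A (A := 119):
  B = 75
  A = 119
  K = -45 + 4·75 − 6·119 = -459
Policy B (A + 35, B − 9):
  B = 75 − 9 = 66
  A = 114 + 35 = 149
  K = -45 + 4·66 − 6·149 = -675
K: -459 − (-675) = 216

216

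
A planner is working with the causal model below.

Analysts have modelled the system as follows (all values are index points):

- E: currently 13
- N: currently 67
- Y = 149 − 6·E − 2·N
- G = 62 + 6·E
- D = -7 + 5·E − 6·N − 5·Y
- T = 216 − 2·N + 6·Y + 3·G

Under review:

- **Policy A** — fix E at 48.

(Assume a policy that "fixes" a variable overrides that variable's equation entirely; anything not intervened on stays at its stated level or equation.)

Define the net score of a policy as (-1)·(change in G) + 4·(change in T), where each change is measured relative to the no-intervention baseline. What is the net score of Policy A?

-2730

Baseline:
  E = 13
  N = 67
  Y = 149 − 6·13 − 2·67 = -63
  G = 62 + 6·13 = 140
  T = 216 − 2·67 + 6·(-63) + 3·140 = 124
Policy A (E := 48):
  E = 48
  N = 67
  Y = 149 − 6·48 − 2·67 = -273
  G = 62 + 6·48 = 350
  T = 216 − 2·67 + 6·(-273) + 3·350 = -506
ΔG = 350 − 140 = 210; ΔT = -506 − 124 = -630
Score = (-1)·210 + 4·(-630) = -2730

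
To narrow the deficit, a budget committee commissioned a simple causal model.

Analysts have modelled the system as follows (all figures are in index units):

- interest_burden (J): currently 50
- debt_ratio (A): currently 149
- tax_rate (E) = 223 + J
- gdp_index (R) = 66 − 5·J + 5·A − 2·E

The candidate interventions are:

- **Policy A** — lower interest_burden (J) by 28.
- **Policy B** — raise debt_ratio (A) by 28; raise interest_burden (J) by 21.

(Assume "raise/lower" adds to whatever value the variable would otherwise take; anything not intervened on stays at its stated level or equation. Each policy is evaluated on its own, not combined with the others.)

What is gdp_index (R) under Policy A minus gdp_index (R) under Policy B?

Policy A (J − 28):
  J = 50 − 28 = 22
  A = 149
  E = 223 + 22 = 245
  R = 66 − 5·22 + 5·149 − 2·245 = 211
Policy B (A + 28, J + 21):
  J = 50 + 21 = 71
  A = 149 + 28 = 177
  E = 223 + 71 = 294
  R = 66 − 5·71 + 5·177 − 2·294 = 8
R: 211 − 8 = 203

203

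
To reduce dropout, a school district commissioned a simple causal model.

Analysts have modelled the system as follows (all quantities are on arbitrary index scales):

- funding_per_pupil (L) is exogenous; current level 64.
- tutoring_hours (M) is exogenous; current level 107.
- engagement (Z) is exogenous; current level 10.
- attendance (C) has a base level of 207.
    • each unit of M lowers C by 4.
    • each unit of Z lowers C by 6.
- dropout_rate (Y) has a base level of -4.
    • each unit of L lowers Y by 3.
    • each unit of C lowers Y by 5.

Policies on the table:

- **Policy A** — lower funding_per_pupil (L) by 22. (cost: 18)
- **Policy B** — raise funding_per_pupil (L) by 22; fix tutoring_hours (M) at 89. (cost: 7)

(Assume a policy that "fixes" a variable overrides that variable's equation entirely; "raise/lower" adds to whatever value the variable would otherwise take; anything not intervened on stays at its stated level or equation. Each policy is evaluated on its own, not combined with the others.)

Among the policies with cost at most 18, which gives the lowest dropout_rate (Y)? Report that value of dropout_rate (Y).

783

Policy A (L − 22):
  L = 64 − 22 = 42
  M = 107
  Z = 10
  C = 207 − 4·107 − 6·10 = -281
  Y = -4 − 3·42 − 5·(-281) = 1275
Policy B (L + 22, M := 89):
  L = 64 + 22 = 86
  M = 89
  Z = 10
  C = 207 − 4·89 − 6·10 = -209
  Y = -4 − 3·86 − 5·(-209) = 783
Comparing — Policy A: Y=1275, Policy B: Y=783. Lowest is 783 (Policy B).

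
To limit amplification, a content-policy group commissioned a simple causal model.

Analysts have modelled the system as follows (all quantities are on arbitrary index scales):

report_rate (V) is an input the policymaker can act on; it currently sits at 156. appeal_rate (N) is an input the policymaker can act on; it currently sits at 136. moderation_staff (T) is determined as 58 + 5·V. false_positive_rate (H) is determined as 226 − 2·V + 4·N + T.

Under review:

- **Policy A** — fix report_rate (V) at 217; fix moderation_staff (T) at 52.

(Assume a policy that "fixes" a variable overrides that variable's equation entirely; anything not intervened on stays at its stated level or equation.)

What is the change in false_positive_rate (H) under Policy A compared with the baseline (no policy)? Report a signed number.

Baseline:
  V = 156
  N = 136
  T = 58 + 5·156 = 838
  H = 226 − 2·156 + 4·136 + 838 = 1296
Policy A (V := 217, T := 52):
  V = 217
  N = 136
  T = 52
  H = 226 − 2·217 + 4·136 + 52 = 388
Change in H: 388 − 1296 = -908

-908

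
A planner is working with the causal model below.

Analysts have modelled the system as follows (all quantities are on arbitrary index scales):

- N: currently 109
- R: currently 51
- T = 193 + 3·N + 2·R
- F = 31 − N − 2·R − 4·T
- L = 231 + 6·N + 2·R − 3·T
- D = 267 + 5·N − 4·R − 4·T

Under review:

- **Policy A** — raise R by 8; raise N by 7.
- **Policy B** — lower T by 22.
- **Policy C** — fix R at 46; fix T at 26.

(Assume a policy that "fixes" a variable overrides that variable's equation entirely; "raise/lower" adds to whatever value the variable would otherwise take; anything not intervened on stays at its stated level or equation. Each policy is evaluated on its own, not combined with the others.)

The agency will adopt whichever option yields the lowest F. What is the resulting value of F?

Policy A (R + 8, N + 7):
  N = 109 + 7 = 116
  R = 51 + 8 = 59
  T = 193 + 3·116 + 2·59 = 659
  F = 31 − 116 − 2·59 − 4·659 = -2839
Policy B (T − 22):
  N = 109
  R = 51
  T = 193 + 3·109 + 2·51 (−22 from intervention) = 600
  F = 31 − 109 − 2·51 − 4·600 = -2580
Policy C (R := 46, T := 26):
  N = 109
  R = 46
  T = 26
  F = 31 − 109 − 2·46 − 4·26 = -274
Comparing — Policy A: F=-2839, Policy B: F=-2580, Policy C: F=-274. Lowest is -2839 (Policy A).

-2839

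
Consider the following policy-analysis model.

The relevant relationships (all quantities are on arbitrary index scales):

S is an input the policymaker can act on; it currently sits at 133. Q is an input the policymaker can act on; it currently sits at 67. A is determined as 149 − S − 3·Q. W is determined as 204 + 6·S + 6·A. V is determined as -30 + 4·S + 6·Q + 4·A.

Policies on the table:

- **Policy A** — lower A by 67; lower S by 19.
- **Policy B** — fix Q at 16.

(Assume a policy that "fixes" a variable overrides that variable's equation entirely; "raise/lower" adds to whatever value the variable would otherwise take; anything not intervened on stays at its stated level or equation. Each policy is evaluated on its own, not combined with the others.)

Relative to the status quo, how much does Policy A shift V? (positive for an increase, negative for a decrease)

Baseline:
  S = 133
  Q = 67
  A = 149 − 133 − 3·67 = -185
  V = -30 + 4·133 + 6·67 + 4·(-185) = 164
Policy A (A − 67, S − 19):
  S = 133 − 19 = 114
  Q = 67
  A = 149 − 114 − 3·67 (−67 from intervention) = -233
  V = -30 + 4·114 + 6·67 + 4·(-233) = -104
Change in V: -104 − 164 = -268

-268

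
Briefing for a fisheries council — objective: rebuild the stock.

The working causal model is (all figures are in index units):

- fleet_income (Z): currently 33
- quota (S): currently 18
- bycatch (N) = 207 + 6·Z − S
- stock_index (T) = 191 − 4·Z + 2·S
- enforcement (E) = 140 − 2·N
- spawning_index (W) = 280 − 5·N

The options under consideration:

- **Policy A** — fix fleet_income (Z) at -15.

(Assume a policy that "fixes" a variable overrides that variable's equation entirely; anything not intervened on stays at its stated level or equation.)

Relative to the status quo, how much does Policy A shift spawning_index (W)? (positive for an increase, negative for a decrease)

1440

Baseline:
  Z = 33
  S = 18
  N = 207 + 6·33 − 18 = 387
  W = 280 − 5·387 = -1655
Policy A (Z := -15):
  Z = -15
  S = 18
  N = 207 + 6·(-15) − 18 = 99
  W = 280 − 5·99 = -215
Change in W: -215 − (-1655) = 1440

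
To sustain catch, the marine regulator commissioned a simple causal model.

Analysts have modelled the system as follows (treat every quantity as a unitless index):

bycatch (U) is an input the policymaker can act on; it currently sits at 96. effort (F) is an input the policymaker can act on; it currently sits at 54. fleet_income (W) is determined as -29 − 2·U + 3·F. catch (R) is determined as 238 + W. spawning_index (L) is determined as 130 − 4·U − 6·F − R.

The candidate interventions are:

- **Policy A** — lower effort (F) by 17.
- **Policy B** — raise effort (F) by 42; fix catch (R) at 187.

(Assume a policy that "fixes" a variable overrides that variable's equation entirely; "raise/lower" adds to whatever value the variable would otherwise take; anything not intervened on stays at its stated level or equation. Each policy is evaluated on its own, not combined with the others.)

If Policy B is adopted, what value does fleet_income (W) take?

67

Policy B (F + 42, R := 187):
  U = 96
  F = 54 + 42 = 96
  W = -29 − 2·96 + 3·96 = 67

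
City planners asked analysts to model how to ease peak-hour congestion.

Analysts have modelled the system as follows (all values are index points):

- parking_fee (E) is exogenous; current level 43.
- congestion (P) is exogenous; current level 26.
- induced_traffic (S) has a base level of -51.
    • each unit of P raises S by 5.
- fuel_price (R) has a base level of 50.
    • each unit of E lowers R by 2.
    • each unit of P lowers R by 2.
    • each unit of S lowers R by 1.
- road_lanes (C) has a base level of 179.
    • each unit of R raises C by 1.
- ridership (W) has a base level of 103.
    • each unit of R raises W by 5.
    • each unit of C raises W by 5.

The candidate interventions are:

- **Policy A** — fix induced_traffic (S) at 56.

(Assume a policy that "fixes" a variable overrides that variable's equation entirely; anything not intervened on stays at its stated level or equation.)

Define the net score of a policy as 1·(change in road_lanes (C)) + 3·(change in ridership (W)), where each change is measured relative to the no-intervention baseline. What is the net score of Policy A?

Baseline:
  E = 43
  P = 26
  S = -51 + 5·26 = 79
  R = 50 − 2·43 − 2·26 − 79 = -167
  C = 179 + (-167) = 12
  W = 103 + 5·(-167) + 5·12 = -672
Policy A (S := 56):
  E = 43
  P = 26
  S = 56
  R = 50 − 2·43 − 2·26 − 56 = -144
  C = 179 + (-144) = 35
  W = 103 + 5·(-144) + 5·35 = -442
ΔC = 35 − 12 = 23; ΔW = -442 − (-672) = 230
Score = 1·23 + 3·230 = 713

713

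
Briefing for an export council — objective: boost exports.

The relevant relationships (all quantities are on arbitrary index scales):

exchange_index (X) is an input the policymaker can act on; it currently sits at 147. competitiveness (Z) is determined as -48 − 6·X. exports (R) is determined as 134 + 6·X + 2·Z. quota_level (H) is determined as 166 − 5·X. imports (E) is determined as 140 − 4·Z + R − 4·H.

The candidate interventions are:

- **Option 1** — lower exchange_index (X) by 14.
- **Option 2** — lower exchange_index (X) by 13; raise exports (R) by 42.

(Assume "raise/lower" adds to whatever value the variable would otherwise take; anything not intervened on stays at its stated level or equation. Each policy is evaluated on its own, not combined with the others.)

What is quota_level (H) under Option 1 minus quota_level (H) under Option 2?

5

Option 1 (X − 14):
  X = 147 − 14 = 133
  H = 166 − 5·133 = -499
Option 2 (X − 13, R + 42):
  X = 147 − 13 = 134
  H = 166 − 5·134 = -504
H: -499 − (-504) = 5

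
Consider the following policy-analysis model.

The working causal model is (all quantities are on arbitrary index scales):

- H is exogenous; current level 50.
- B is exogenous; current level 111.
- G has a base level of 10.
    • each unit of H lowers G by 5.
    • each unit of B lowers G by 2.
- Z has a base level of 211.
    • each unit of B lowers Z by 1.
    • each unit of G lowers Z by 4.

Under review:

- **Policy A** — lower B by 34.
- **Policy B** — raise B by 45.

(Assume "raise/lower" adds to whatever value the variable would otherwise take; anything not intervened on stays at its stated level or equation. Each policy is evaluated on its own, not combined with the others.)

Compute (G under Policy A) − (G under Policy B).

158

Policy A (B − 34):
  H = 50
  B = 111 − 34 = 77
  G = 10 − 5·50 − 2·77 = -394
Policy B (B + 45):
  H = 50
  B = 111 + 45 = 156
  G = 10 − 5·50 − 2·156 = -552
G: -394 − (-552) = 158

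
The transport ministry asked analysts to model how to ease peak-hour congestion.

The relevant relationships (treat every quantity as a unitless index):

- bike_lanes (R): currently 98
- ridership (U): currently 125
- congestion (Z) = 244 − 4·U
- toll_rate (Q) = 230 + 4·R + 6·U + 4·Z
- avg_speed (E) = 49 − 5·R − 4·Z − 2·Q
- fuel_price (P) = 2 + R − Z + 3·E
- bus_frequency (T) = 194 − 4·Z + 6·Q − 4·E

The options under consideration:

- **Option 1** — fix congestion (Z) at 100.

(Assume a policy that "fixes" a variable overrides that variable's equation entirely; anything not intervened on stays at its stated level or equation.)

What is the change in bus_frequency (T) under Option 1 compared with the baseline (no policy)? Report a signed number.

24208

Baseline:
  R = 98
  U = 125
  Z = 244 − 4·125 = -256
  Q = 230 + 4·98 + 6·125 + 4·(-256) = 348
  E = 49 − 5·98 − 4·(-256) − 2·348 = -113
  T = 194 − 4·(-256) + 6·348 − 4·(-113) = 3758
Option 1 (Z := 100):
  R = 98
  U = 125
  Z = 100
  Q = 230 + 4·98 + 6·125 + 4·100 = 1772
  E = 49 − 5·98 − 4·100 − 2·1772 = -4385
  T = 194 − 4·100 + 6·1772 − 4·(-4385) = 27966
Change in T: 27966 − 3758 = 24208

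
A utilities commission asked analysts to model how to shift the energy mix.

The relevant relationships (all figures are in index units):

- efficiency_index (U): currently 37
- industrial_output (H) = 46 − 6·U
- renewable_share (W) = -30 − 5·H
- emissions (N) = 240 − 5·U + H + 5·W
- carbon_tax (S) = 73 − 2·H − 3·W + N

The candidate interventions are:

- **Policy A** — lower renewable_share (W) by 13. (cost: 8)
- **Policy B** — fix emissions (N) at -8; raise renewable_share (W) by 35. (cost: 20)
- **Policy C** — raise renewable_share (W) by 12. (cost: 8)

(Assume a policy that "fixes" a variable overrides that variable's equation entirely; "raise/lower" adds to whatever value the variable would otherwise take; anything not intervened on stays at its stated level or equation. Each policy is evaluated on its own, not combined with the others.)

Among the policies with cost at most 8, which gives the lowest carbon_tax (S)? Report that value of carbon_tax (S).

Policy A (W − 13):
  U = 37
  H = 46 − 6·37 = -176
  W = -30 − 5·(-176) (−13 from intervention) = 837
  N = 240 − 5·37 + (-176) + 5·837 = 4064
  S = 73 − 2·(-176) − 3·837 + 4064 = 1978
Policy C (W + 12):
  U = 37
  H = 46 − 6·37 = -176
  W = -30 − 5·(-176) (+12 from intervention) = 862
  N = 240 − 5·37 + (-176) + 5·862 = 4189
  S = 73 − 2·(-176) − 3·862 + 4189 = 2028
Comparing — Policy A: S=1978, Policy C: S=2028. Lowest is 1978 (Policy A).

1978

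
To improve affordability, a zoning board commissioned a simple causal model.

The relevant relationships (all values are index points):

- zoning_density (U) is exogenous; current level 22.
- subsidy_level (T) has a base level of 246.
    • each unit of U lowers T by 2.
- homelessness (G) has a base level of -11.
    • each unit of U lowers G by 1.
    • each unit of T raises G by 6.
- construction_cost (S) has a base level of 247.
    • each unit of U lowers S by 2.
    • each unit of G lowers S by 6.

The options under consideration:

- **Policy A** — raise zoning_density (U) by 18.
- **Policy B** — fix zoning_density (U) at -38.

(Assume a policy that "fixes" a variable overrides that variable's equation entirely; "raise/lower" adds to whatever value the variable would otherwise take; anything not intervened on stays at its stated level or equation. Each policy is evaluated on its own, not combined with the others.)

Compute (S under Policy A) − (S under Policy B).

5928

Policy A (U + 18):
  U = 22 + 18 = 40
  T = 246 − 2·40 = 166
  G = -11 − 40 + 6·166 = 945
  S = 247 − 2·40 − 6·945 = -5503
Policy B (U := -38):
  U = -38
  T = 246 − 2·(-38) = 322
  G = -11 − (-38) + 6·322 = 1959
  S = 247 − 2·(-38) − 6·1959 = -11431
S: -5503 − (-11431) = 5928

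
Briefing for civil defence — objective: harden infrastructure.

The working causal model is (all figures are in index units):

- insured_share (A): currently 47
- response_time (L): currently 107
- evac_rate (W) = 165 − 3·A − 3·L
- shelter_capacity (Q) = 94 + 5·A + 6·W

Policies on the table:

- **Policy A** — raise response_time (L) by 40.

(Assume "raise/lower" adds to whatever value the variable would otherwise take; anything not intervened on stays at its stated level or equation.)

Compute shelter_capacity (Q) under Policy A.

-2173

Policy A (L + 40):
  A = 47
  L = 107 + 40 = 147
  W = 165 − 3·47 − 3·147 = -417
  Q = 94 + 5·47 + 6·(-417) = -2173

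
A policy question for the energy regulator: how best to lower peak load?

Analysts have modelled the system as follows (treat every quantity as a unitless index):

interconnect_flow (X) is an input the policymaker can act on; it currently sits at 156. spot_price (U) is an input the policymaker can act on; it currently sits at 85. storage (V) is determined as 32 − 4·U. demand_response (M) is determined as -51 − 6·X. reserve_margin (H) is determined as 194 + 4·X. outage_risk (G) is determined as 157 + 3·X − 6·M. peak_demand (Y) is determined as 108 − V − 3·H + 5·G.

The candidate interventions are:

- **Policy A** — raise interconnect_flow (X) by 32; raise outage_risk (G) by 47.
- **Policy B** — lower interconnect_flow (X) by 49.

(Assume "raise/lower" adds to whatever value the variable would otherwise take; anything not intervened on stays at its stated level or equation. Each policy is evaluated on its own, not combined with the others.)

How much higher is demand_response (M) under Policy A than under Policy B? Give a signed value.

Policy A (X + 32, G + 47):
  X = 156 + 32 = 188
  M = -51 − 6·188 = -1179
Policy B (X − 49):
  X = 156 − 49 = 107
  M = -51 − 6·107 = -693
M: -1179 − (-693) = -486

-486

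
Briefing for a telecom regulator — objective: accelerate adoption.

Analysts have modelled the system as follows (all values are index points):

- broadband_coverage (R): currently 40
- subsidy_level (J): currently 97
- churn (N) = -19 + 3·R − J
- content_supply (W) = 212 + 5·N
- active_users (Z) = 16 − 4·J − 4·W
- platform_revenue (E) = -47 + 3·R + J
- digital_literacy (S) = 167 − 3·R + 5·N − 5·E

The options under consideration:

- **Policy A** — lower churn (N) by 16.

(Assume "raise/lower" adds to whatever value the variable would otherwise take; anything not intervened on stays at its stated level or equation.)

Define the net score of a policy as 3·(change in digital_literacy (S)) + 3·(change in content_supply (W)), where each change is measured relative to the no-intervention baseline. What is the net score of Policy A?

-480

Baseline:
  R = 40
  J = 97
  N = -19 + 3·40 − 97 = 4
  W = 212 + 5·4 = 232
  E = -47 + 3·40 + 97 = 170
  S = 167 − 3·40 + 5·4 − 5·170 = -783
Policy A (N − 16):
  R = 40
  J = 97
  N = -19 + 3·40 − 97 (−16 from intervention) = -12
  W = 212 + 5·(-12) = 152
  E = -47 + 3·40 + 97 = 170
  S = 167 − 3·40 + 5·(-12) − 5·170 = -863
ΔS = -863 − (-783) = -80; ΔW = 152 − 232 = -80
Score = 3·(-80) + 3·(-80) = -480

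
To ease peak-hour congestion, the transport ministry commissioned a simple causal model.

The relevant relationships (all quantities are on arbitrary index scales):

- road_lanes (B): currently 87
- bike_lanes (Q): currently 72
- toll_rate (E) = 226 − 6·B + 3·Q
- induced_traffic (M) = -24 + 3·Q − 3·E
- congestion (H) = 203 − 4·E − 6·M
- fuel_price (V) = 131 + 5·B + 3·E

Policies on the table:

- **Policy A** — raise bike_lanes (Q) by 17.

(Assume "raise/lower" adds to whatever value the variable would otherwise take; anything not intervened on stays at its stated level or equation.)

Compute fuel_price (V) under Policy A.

479

Policy A (Q + 17):
  B = 87
  Q = 72 + 17 = 89
  E = 226 − 6·87 + 3·89 = -29
  V = 131 + 5·87 + 3·(-29) = 479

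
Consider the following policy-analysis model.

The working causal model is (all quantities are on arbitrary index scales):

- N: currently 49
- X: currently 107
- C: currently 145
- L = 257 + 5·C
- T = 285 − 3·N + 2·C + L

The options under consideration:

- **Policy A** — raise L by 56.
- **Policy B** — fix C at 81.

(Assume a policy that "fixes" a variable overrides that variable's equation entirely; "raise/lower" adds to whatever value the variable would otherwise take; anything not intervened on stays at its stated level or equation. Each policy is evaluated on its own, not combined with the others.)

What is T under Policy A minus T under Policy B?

Policy A (L + 56):
  N = 49
  C = 145
  L = 257 + 5·145 (+56 from intervention) = 1038
  T = 285 − 3·49 + 2·145 + 1038 = 1466
Policy B (C := 81):
  N = 49
  C = 81
  L = 257 + 5·81 = 662
  T = 285 − 3·49 + 2·81 + 662 = 962
T: 1466 − 962 = 504

504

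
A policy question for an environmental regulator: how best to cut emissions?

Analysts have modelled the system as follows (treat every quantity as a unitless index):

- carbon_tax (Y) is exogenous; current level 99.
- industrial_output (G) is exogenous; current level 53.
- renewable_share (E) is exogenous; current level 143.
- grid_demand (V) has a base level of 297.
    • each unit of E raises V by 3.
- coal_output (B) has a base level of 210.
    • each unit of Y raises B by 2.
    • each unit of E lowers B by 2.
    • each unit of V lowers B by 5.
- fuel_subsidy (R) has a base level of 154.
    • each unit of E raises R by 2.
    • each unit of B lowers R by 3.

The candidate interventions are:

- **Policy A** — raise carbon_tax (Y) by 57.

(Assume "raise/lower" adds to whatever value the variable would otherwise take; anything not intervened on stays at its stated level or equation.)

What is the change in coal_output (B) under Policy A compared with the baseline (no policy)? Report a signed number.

Baseline:
  Y = 99
  E = 143
  V = 297 + 3·143 = 726
  B = 210 + 2·99 − 2·143 − 5·726 = -3508
Policy A (Y + 57):
  Y = 99 + 57 = 156
  E = 143
  V = 297 + 3·143 = 726
  B = 210 + 2·156 − 2·143 − 5·726 = -3394
Change in B: -3394 − (-3508) = 114

114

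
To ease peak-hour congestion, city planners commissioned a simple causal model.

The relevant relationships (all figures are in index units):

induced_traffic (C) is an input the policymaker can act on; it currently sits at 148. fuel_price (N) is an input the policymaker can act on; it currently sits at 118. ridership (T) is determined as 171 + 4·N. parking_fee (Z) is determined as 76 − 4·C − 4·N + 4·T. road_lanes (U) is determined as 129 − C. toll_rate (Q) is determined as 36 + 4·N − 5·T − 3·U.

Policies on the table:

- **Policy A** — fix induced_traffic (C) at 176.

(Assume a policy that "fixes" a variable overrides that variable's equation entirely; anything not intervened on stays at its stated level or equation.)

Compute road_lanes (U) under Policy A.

Policy A (C := 176):
  C = 176
  U = 129 − 176 = -47

-47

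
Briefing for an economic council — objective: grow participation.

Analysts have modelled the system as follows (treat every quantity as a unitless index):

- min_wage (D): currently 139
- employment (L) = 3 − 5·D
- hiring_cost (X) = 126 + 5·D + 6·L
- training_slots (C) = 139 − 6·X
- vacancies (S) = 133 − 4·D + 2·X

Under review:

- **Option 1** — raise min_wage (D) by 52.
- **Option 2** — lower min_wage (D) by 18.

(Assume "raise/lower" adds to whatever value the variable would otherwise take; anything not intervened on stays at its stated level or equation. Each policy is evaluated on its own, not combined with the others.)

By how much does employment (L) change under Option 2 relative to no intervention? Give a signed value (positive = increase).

Baseline:
  D = 139
  L = 3 − 5·139 = -692
Option 2 (D − 18):
  D = 139 − 18 = 121
  L = 3 − 5·121 = -602
Change in L: -602 − (-692) = 90

90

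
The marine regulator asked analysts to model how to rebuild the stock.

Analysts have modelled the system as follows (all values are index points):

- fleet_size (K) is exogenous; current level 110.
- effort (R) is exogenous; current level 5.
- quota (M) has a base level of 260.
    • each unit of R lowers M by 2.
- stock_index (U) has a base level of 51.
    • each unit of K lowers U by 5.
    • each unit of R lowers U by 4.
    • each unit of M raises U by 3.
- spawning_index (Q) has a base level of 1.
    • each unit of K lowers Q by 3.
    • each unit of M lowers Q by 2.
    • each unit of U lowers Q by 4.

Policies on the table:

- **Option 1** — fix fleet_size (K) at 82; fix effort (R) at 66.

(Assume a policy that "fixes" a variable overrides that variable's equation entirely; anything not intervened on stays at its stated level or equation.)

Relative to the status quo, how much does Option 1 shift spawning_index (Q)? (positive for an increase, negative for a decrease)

2208

Baseline:
  K = 110
  R = 5
  M = 260 − 2·5 = 250
  U = 51 − 5·110 − 4·5 + 3·250 = 231
  Q = 1 − 3·110 − 2·250 − 4·231 = -1753
Option 1 (K := 82, R := 66):
  K = 82
  R = 66
  M = 260 − 2·66 = 128
  U = 51 − 5·82 − 4·66 + 3·128 = -239
  Q = 1 − 3·82 − 2·128 − 4·(-239) = 455
Change in Q: 455 − (-1753) = 2208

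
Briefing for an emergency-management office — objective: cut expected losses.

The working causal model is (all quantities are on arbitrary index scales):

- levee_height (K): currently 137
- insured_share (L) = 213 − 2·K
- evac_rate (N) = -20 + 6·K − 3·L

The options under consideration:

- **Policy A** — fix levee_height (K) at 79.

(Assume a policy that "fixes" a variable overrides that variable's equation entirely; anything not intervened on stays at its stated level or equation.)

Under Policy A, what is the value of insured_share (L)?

Policy A (K := 79):
  K = 79
  L = 213 − 2·79 = 55

55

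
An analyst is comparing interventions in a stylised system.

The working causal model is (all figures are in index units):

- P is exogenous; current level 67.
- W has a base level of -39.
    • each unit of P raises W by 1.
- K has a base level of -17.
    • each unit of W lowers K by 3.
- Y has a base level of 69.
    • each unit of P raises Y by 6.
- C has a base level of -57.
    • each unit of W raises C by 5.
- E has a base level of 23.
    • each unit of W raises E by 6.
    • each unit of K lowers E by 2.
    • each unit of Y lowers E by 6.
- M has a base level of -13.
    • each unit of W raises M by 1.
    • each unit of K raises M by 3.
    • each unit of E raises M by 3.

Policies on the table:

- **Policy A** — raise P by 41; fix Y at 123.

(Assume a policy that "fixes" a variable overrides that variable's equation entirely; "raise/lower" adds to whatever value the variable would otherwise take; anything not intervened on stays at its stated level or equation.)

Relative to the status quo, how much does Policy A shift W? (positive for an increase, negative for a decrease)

Baseline:
  P = 67
  W = -39 + 67 = 28
Policy A (P + 41, Y := 123):
  P = 67 + 41 = 108
  W = -39 + 108 = 69
Change in W: 69 − 28 = 41

41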